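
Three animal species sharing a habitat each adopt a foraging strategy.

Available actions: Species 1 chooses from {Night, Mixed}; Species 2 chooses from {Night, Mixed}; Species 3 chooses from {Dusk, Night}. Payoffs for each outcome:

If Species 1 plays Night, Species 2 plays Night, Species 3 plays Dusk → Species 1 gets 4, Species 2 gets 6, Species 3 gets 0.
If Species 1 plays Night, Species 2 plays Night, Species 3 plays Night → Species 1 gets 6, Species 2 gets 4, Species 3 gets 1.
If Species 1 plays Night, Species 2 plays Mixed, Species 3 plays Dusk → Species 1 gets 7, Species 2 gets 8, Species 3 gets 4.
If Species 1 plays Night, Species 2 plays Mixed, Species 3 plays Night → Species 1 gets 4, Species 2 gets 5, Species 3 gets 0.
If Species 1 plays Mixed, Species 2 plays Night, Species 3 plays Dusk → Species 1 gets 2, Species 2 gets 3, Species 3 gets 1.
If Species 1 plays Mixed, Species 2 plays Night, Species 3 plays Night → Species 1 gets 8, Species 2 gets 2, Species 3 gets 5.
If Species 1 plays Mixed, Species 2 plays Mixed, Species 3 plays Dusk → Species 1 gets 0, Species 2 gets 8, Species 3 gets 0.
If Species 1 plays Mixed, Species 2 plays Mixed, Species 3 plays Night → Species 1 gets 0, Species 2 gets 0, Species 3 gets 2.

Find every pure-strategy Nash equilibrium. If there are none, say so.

(Night, Night, Dusk): Species 2 can switch to Mixed (6 → 8). Not NE.
(Night, Night, Night): Species 1 can switch to Mixed (6 → 8). Not NE.
(Night, Mixed, Dusk): Species 1 gets 7, best alternative 0; Species 2 gets 8, best alternative 6; Species 3 gets 4, best alternative 0. No profitable deviation — NE.
(Night, Mixed, Night): Species 3 can switch to Dusk (0 → 4). Not NE.
(Mixed, Night, Dusk): Species 1 can switch to Night (2 → 4). Not NE.
(Mixed, Night, Night): Species 1 gets 8, best alternative 6; Species 2 gets 2, best alternative 0; Species 3 gets 5, best alternative 1. No profitable deviation — NE.
(Mixed, Mixed, Dusk): Species 1 can switch to Night (0 → 7). Not NE.
(Mixed, Mixed, Night): Species 1 can switch to Night (0 → 4). Not NE.

The pure Nash equilibria are (Night, Mixed, Dusk) and (Mixed, Night, Night).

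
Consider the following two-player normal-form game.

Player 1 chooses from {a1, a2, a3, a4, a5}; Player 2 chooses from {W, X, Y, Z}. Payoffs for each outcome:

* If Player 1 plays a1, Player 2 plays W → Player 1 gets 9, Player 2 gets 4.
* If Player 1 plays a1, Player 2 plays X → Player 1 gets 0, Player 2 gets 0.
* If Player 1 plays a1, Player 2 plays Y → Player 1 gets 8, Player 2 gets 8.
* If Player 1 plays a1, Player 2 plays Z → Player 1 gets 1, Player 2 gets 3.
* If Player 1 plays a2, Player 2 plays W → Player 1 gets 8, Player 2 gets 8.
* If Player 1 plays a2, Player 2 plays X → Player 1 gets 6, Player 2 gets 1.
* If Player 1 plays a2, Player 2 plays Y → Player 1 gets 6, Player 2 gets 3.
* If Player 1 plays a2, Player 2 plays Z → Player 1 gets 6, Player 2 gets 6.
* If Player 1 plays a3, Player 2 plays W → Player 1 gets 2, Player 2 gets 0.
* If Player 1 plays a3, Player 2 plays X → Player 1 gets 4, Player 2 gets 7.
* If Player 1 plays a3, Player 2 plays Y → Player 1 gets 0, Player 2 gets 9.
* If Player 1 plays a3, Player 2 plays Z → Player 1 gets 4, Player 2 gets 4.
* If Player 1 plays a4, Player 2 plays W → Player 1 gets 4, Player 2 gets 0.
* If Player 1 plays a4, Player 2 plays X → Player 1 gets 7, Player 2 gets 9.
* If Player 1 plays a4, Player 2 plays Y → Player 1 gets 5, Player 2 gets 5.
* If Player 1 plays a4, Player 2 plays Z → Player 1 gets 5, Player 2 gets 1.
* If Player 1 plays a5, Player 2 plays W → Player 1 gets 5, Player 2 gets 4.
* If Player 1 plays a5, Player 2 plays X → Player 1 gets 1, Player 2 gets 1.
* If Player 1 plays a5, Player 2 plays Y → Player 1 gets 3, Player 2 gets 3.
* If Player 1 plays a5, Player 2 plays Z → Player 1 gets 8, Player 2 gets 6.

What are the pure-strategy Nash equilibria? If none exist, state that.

(a1, W): Player 2 can switch to Y (4 → 8). Not NE.
(a1, X): Player 1 can switch to a2 (0 → 6). Not NE.
(a1, Y): Player 1 gets 8, best alternative 6; Player 2 gets 8, best alternative 4. No profitable deviation — NE.
(a1, Z): Player 1 can switch to a2 (1 → 6). Not NE.
(a2, W): Player 1 can switch to a1 (8 → 9). Not NE.
(a2, X): Player 1 can switch to a4 (6 → 7). Not NE.
(a2, Y): Player 1 can switch to a1 (6 → 8). Not NE.
(a2, Z): Player 1 can switch to a5 (6 → 8). Not NE.
(a3, W): Player 1 can switch to a1 (2 → 9). Not NE.
(a4, X): Player 1 gets 7, best alternative 6; Player 2 gets 9, best alternative 5. No profitable deviation — NE.
(a5, Z): Player 1 gets 8, best alternative 6; Player 2 gets 6, best alternative 4. No profitable deviation — NE.
(The remaining 9 profiles each have a profitable deviation by the same check.)

The pure Nash equilibria are (a1, Y), (a4, X), (a5, Z).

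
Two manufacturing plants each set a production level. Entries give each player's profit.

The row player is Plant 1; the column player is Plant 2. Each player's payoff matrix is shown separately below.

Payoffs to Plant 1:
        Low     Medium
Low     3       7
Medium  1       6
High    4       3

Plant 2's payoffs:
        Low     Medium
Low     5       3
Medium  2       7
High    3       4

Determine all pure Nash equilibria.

Mark each player's best response to every combination of opponents' strategies; a profile where every player is best-responding is a pure Nash equilibrium.
Plant 1 against Low: payoffs 3, 1, 4 → best response High.
Plant 1 against Medium: payoffs 7, 6, 3 → best response Low.
Plant 2 against Low: payoffs 5, 3 → best response Low.
Plant 2 against Medium: payoffs 2, 7 → best response Medium.
Plant 2 against High: payoffs 3, 4 → best response Medium.
No profile is a mutual best response for all players.

No pure-strategy Nash equilibrium.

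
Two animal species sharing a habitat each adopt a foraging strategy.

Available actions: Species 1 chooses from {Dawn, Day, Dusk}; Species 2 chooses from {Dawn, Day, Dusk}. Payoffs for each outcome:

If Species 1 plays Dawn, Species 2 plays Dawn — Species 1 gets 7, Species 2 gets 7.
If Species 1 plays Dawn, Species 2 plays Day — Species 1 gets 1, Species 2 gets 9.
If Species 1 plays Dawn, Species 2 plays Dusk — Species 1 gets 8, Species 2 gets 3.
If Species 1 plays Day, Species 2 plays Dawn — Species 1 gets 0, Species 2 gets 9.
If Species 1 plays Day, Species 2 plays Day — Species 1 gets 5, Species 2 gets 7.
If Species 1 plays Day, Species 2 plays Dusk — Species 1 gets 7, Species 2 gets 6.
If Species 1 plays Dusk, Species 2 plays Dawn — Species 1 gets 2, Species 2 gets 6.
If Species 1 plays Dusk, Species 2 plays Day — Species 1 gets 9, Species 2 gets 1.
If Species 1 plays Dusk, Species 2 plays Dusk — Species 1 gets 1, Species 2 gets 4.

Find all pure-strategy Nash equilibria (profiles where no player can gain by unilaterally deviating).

Species 1 against Dawn: payoffs 7, 0, 2 → best response Dawn.
Species 1 against Day: payoffs 1, 5, 9 → best response Dusk.
Species 1 against Dusk: payoffs 8, 7, 1 → best response Dawn.
Species 2 against Dawn: payoffs 7, 9, 3 → best response Day.
Species 2 against Day: payoffs 9, 7, 6 → best response Dawn.
Species 2 against Dusk: payoffs 6, 1, 4 → best response Dawn.
No profile is a mutual best response for all players.

This game has no pure Nash equilibrium.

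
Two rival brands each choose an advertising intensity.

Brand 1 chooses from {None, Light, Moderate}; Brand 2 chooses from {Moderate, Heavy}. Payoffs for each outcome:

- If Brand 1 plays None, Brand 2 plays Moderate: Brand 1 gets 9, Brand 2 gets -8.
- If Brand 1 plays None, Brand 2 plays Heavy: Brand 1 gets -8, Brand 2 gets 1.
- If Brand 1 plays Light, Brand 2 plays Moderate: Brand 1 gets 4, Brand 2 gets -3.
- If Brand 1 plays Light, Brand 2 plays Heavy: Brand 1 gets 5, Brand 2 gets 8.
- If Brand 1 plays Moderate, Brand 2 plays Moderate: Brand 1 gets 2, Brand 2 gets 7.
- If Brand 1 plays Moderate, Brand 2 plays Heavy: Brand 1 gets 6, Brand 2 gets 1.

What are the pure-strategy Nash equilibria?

There is no pure-strategy Nash equilibrium.

Brand 1 against Moderate: payoffs 9, 4, 2 → best response None.
Brand 1 against Heavy: payoffs -8, 5, 6 → best response Moderate.
Brand 2 against None: payoffs -8, 1 → best response Heavy.
Brand 2 against Light: payoffs -3, 8 → best response Heavy.
Brand 2 against Moderate: payoffs 7, 1 → best response Moderate.
No profile is a mutual best response for all players.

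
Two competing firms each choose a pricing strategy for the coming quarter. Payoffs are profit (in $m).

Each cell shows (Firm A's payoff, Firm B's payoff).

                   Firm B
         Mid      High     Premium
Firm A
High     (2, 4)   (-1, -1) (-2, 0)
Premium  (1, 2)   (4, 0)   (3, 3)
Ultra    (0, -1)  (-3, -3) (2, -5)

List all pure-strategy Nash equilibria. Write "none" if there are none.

Firm A against Mid: payoffs 2, 1, 0 → best response High.
Firm A against High: payoffs -1, 4, -3 → best response Premium.
Firm A against Premium: payoffs -2, 3, 2 → best response Premium.
Firm B against High: payoffs 4, -1, 0 → best response Mid.
Firm B against Premium: payoffs 2, 0, 3 → best response Premium.
Firm B against Ultra: payoffs -1, -3, -5 → best response Mid.
Mutual best responses: (High, Mid); (Premium, Premium).

The pure Nash equilibria are (High, Mid) and (Premium, Premium).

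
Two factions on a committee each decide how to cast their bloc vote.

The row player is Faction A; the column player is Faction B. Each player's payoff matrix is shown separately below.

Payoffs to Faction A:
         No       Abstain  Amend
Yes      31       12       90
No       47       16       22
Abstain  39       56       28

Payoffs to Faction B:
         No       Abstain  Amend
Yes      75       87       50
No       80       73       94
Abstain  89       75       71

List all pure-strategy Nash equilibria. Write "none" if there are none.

Check each profile: it is a Nash equilibrium iff no player can strictly gain by switching unilaterally.
(Yes, No): Faction A can switch to No (31 → 47). Not NE.
(Yes, Abstain): Faction A can switch to No (12 → 16). Not NE.
(Yes, Amend): Faction B can switch to No (50 → 75). Not NE.
(No, No): Faction B can switch to Amend (80 → 94). Not NE.
(No, Abstain): Faction A can switch to Abstain (16 → 56). Not NE.
(No, Amend): Faction A can switch to Yes (22 → 90). Not NE.
(Abstain, No): Faction A can switch to No (39 → 47). Not NE.
(Abstain, Abstain): Faction B can switch to No (75 → 89). Not NE.
(The remaining 1 profile has a profitable deviation by the same check.)

This game has no pure Nash equilibrium.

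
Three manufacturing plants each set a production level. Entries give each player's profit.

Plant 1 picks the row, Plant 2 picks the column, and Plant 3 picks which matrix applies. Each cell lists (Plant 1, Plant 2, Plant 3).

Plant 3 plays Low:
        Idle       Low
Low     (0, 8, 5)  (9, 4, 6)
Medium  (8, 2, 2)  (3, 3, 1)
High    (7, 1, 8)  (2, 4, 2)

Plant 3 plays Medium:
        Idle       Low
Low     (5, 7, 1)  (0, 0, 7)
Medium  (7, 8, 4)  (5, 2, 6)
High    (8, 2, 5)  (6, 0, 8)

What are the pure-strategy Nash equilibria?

This game has no pure Nash equilibrium.

For each strategy profile, look for a profitable unilateral deviation.
(Low, Idle, Low): Plant 1 can switch to Medium (0 → 8). Not NE.
(Low, Idle, Medium): Plant 1 can switch to Medium (5 → 7). Not NE.
(Low, Low, Low): Plant 2 can switch to Idle (4 → 8). Not NE.
(Low, Low, Medium): Plant 1 can switch to Medium (0 → 5). Not NE.
(Medium, Idle, Low): Plant 2 can switch to Low (2 → 3). Not NE.
(Medium, Idle, Medium): Plant 1 can switch to High (7 → 8). Not NE.
(The remaining 6 profiles each have a profitable deviation by the same check.)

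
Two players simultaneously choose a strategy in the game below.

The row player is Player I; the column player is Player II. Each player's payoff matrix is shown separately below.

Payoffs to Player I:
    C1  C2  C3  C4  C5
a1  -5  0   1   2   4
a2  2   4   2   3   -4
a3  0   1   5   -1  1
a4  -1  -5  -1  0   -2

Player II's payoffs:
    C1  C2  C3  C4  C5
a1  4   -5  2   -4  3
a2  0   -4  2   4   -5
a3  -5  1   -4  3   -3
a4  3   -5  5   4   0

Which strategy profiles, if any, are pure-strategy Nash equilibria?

(a1, C1): Player I can switch to a2 (-5 → 2). Not NE.
(a1, C2): Player I can switch to a2 (0 → 4). Not NE.
(a1, C3): Player I can switch to a2 (1 → 2). Not NE.
(a1, C4): Player I can switch to a2 (2 → 3). Not NE.
(a1, C5): Player II can switch to C1 (3 → 4). Not NE.
(a2, C1): Player II can switch to C3 (0 → 2). Not NE.
(a2, C2): Player II can switch to C1 (-4 → 0). Not NE.
(a2, C3): Player I can switch to a3 (2 → 5). Not NE.
(a2, C4): Player I gets 3, best alternative 2; Player II gets 4, best alternative 2. No profitable deviation — NE.
(a2, C5): Player I can switch to a1 (-4 → 4). Not NE.
(a3, C1): Player I can switch to a2 (0 → 2). Not NE.
(a3, C2): Player I can switch to a2 (1 → 4). Not NE.
(a3, C3): Player II can switch to C2 (-4 → 1). Not NE.
(The remaining 7 profiles each have a profitable deviation by the same check.)

(a2, C4)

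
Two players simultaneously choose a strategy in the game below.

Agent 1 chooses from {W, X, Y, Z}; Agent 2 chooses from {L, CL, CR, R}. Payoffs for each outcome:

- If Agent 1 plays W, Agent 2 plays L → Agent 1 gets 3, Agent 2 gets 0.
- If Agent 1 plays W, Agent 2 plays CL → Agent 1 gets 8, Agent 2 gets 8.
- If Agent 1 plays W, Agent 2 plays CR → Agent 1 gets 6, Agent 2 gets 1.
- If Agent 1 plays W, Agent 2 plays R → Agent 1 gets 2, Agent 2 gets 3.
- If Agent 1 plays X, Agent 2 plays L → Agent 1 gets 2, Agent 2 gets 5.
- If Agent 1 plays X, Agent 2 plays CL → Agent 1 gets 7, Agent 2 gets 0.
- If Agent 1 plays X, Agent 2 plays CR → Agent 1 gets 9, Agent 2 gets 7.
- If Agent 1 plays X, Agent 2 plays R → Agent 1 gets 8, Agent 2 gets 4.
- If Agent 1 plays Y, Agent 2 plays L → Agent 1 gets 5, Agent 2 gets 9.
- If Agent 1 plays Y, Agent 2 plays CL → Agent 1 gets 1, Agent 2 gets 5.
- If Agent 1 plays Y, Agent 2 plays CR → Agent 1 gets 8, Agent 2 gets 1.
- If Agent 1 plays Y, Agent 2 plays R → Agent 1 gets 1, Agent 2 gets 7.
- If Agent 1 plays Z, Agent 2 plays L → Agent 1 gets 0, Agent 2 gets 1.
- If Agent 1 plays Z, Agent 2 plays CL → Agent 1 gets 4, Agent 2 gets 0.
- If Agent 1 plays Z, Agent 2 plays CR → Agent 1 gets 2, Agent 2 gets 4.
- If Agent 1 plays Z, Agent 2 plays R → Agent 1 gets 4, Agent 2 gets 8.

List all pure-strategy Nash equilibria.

(W, CL), (X, CR), (Y, L)

(W, L): Agent 1 can switch to Y (3 → 5). Not NE.
(W, CL): Agent 1 gets 8, best alternative 7; Agent 2 gets 8, best alternative 3. No profitable deviation — NE.
(W, CR): Agent 1 can switch to X (6 → 9). Not NE.
(W, R): Agent 1 can switch to X (2 → 8). Not NE.
(X, L): Agent 1 can switch to W (2 → 3). Not NE.
(X, CL): Agent 1 can switch to W (7 → 8). Not NE.
(X, CR): Agent 1 gets 9, best alternative 8; Agent 2 gets 7, best alternative 5. No profitable deviation — NE.
(X, R): Agent 2 can switch to L (4 → 5). Not NE.
(Y, L): Agent 1 gets 5, best alternative 3; Agent 2 gets 9, best alternative 7. No profitable deviation — NE.
(Y, CL): Agent 1 can switch to W (1 → 8). Not NE.
(Y, CR): Agent 1 can switch to X (8 → 9). Not NE.
(Y, R): Agent 1 can switch to W (1 → 2). Not NE.
(Z, L): Agent 1 can switch to W (0 → 3). Not NE.
(Z, CL): Agent 1 can switch to W (4 → 8). Not NE.
(Z, CR): Agent 1 can switch to W (2 → 6). Not NE.
(The remaining 1 profile has a profitable deviation by the same check.)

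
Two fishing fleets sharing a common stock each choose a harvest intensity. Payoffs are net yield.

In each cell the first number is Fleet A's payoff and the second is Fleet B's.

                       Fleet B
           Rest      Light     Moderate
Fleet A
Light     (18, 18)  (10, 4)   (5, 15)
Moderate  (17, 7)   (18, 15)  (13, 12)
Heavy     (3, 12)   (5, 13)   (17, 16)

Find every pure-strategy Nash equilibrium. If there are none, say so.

The pure Nash equilibria are (Light, Rest), (Moderate, Light), (Heavy, Moderate).

Fleet A against Rest: payoffs 18, 17, 3 → best response Light.
Fleet A against Light: payoffs 10, 18, 5 → best response Moderate.
Fleet A against Moderate: payoffs 5, 13, 17 → best response Heavy.
Fleet B against Light: payoffs 18, 4, 15 → best response Rest.
Fleet B against Moderate: payoffs 7, 15, 12 → best response Light.
Fleet B against Heavy: payoffs 12, 13, 16 → best response Moderate.
Mutual best responses: (Light, Rest); (Moderate, Light); (Heavy, Moderate).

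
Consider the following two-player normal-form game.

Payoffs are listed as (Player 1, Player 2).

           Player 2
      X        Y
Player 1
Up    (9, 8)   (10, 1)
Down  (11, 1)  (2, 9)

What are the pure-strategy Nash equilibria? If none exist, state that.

There is no pure-strategy Nash equilibrium.

Player 1 against X: payoffs 9, 11 → best response Down.
Player 1 against Y: payoffs 10, 2 → best response Up.
Player 2 against Up: payoffs 8, 1 → best response X.
Player 2 against Down: payoffs 1, 9 → best response Y.
No profile is a mutual best response for all players.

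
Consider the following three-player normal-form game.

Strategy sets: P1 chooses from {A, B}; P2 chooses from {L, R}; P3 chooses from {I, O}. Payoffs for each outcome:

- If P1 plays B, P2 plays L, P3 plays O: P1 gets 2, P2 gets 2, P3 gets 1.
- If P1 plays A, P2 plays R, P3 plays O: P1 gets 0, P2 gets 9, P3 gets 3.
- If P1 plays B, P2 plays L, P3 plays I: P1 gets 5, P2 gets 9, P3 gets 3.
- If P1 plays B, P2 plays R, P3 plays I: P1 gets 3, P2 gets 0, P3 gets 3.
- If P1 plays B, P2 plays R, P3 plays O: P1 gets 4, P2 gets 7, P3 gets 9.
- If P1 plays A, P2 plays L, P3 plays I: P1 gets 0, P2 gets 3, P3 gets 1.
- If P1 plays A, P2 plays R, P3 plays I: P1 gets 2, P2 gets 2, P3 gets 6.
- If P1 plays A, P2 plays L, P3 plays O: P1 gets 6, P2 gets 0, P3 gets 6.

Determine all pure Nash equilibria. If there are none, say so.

Pure-strategy Nash equilibria: (B, L, I), (B, R, O)

P1 against (L, I): payoffs 0, 5 → best response B.
P1 against (L, O): payoffs 6, 2 → best response A.
P1 against (R, I): payoffs 2, 3 → best response B.
P1 against (R, O): payoffs 0, 4 → best response B.
P2 against (A, I): payoffs 3, 2 → best response L.
P2 against (A, O): payoffs 0, 9 → best response R.
P2 against (B, I): payoffs 9, 0 → best response L.
P2 against (B, O): payoffs 2, 7 → best response R.
P3 against (A, L): payoffs 1, 6 → best response O.
P3 against (A, R): payoffs 6, 3 → best response I.
P3 against (B, L): payoffs 3, 1 → best response I.
P3 against (B, R): payoffs 3, 9 → best response O.
Mutual best responses: (B, L, I); (B, R, O).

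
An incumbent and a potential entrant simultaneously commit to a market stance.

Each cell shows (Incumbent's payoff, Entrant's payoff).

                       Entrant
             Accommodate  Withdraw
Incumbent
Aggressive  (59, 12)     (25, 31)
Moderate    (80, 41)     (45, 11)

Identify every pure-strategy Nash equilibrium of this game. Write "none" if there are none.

The unique pure-strategy Nash equilibrium is (Moderate, Accommodate).

Mark each player's best response to every combination of opponents' strategies; a profile where every player is best-responding is a pure Nash equilibrium.
Incumbent against Accommodate: payoffs 59, 80 → best response Moderate.
Incumbent against Withdraw: payoffs 25, 45 → best response Moderate.
Entrant against Aggressive: payoffs 12, 31 → best response Withdraw.
Entrant against Moderate: payoffs 41, 11 → best response Accommodate.
Mutual best responses: (Moderate, Accommodate).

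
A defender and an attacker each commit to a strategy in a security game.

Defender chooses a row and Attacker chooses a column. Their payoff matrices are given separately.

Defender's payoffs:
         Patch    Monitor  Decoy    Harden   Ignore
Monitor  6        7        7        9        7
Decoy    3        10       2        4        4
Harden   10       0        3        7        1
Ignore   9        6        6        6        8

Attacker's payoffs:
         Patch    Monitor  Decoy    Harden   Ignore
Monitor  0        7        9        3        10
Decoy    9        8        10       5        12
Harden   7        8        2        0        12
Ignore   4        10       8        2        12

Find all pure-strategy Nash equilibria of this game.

Check each profile: it is a Nash equilibrium iff no player can strictly gain by switching unilaterally.
(Monitor, Patch): Defender can switch to Harden (6 → 10). Not NE.
(Monitor, Monitor): Defender can switch to Decoy (7 → 10). Not NE.
(Monitor, Decoy): Attacker can switch to Ignore (9 → 10). Not NE.
(Monitor, Harden): Attacker can switch to Monitor (3 → 7). Not NE.
(Monitor, Ignore): Defender can switch to Ignore (7 → 8). Not NE.
(Decoy, Patch): Defender can switch to Monitor (3 → 6). Not NE.
(Decoy, Monitor): Attacker can switch to Patch (8 → 9). Not NE.
(Decoy, Decoy): Defender can switch to Monitor (2 → 7). Not NE.
(Decoy, Harden): Defender can switch to Monitor (4 → 9). Not NE.
(Decoy, Ignore): Defender can switch to Monitor (4 → 7). Not NE.
(Ignore, Ignore): Defender gets 8, best alternative 7; Attacker gets 12, best alternative 10. No profitable deviation — NE.
(The remaining 9 profiles each have a profitable deviation by the same check.)

(Ignore, Ignore)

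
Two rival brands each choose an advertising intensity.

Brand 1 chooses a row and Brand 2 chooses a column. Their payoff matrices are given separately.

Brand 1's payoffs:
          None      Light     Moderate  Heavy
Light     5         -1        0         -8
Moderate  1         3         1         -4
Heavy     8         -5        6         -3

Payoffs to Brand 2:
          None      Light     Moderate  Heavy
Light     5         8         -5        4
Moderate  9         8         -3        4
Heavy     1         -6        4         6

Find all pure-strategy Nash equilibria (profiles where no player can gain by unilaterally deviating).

(Light, None): Brand 1 can switch to Heavy (5 → 8). Not NE.
(Light, Light): Brand 1 can switch to Moderate (-1 → 3). Not NE.
(Light, Moderate): Brand 1 can switch to Moderate (0 → 1). Not NE.
(Light, Heavy): Brand 1 can switch to Moderate (-8 → -4). Not NE.
(Moderate, None): Brand 1 can switch to Light (1 → 5). Not NE.
(Moderate, Light): Brand 2 can switch to None (8 → 9). Not NE.
(Heavy, Heavy): Brand 1 gets -3, best alternative -4; Brand 2 gets 6, best alternative 4. No profitable deviation — NE.
(The remaining 5 profiles each have a profitable deviation by the same check.)

The unique pure-strategy Nash equilibrium is (Heavy, Heavy).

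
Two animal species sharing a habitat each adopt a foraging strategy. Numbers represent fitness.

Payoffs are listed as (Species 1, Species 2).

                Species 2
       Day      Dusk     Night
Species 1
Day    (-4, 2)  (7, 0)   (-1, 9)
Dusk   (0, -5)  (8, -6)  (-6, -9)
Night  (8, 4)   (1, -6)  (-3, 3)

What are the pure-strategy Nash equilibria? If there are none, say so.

(Day, Day): Species 1 can switch to Dusk (-4 → 0). Not NE.
(Day, Dusk): Species 1 can switch to Dusk (7 → 8). Not NE.
(Day, Night): Species 1 gets -1, best alternative -3; Species 2 gets 9, best alternative 2. No profitable deviation — NE.
(Dusk, Day): Species 1 can switch to Night (0 → 8). Not NE.
(Dusk, Dusk): Species 2 can switch to Day (-6 → -5). Not NE.
(Dusk, Night): Species 1 can switch to Day (-6 → -1). Not NE.
(Night, Day): Species 1 gets 8, best alternative 0; Species 2 gets 4, best alternative 3. No profitable deviation — NE.
(Night, Dusk): Species 1 can switch to Day (1 → 7). Not NE.
(Night, Night): Species 1 can switch to Day (-3 → -1). Not NE.

Pure-strategy Nash equilibria: (Day, Night), (Night, Day)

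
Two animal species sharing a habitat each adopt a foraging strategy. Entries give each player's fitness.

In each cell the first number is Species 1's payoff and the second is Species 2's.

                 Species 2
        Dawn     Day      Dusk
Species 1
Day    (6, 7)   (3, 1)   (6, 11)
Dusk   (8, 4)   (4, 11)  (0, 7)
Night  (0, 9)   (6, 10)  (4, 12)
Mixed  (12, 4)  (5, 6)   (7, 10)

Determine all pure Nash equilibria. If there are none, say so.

Species 1 against Dawn: payoffs 6, 8, 0, 12 → best response Mixed.
Species 1 against Day: payoffs 3, 4, 6, 5 → best response Night.
Species 1 against Dusk: payoffs 6, 0, 4, 7 → best response Mixed.
Species 2 against Day: payoffs 7, 1, 11 → best response Dusk.
Species 2 against Dusk: payoffs 4, 11, 7 → best response Day.
Species 2 against Night: payoffs 9, 10, 12 → best response Dusk.
Species 2 against Mixed: payoffs 4, 6, 10 → best response Dusk.
Mutual best responses: (Mixed, Dusk).

(Mixed, Dusk)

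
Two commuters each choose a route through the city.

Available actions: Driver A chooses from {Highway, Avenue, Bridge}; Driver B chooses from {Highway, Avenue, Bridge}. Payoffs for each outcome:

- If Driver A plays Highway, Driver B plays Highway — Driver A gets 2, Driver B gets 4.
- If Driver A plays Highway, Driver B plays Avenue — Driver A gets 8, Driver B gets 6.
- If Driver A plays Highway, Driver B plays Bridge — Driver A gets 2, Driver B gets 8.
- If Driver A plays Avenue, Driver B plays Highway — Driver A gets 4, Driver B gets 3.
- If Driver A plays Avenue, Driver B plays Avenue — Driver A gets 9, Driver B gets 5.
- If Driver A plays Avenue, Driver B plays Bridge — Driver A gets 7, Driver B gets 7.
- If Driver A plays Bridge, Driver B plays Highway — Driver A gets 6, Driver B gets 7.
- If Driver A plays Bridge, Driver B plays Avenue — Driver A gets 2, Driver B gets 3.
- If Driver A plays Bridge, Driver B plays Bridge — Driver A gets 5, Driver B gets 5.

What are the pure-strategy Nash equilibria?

The pure Nash equilibria are (Avenue, Bridge), (Bridge, Highway).

(Highway, Highway): Driver A can switch to Avenue (2 → 4). Not NE.
(Highway, Avenue): Driver A can switch to Avenue (8 → 9). Not NE.
(Highway, Bridge): Driver A can switch to Avenue (2 → 7). Not NE.
(Avenue, Highway): Driver A can switch to Bridge (4 → 6). Not NE.
(Avenue, Avenue): Driver B can switch to Bridge (5 → 7). Not NE.
(Avenue, Bridge): Driver A gets 7, best alternative 5; Driver B gets 7, best alternative 5. No profitable deviation — NE.
(Bridge, Highway): Driver A gets 6, best alternative 4; Driver B gets 7, best alternative 5. No profitable deviation — NE.
(Bridge, Avenue): Driver A can switch to Highway (2 → 8). Not NE.
(Bridge, Bridge): Driver A can switch to Avenue (5 → 7). Not NE.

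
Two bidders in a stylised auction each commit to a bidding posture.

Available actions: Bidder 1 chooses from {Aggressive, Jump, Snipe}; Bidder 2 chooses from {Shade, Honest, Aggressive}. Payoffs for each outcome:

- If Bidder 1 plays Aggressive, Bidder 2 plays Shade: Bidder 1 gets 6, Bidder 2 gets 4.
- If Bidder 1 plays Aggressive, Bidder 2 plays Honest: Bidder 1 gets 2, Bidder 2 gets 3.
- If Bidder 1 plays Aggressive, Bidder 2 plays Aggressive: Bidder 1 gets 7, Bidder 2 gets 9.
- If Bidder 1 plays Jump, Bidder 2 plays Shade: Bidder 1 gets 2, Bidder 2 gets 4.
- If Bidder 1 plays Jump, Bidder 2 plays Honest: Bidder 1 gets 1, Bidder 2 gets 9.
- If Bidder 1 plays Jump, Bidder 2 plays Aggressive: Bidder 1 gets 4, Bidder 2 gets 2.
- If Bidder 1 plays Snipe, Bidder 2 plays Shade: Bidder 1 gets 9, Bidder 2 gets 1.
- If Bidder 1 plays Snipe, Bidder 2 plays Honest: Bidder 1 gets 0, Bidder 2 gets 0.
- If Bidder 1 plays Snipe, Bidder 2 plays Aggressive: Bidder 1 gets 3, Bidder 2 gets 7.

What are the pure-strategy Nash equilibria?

Pure NE: (Aggressive, Aggressive)

Bidder 1 against Shade: payoffs 6, 2, 9 → best response Snipe.
Bidder 1 against Honest: payoffs 2, 1, 0 → best response Aggressive.
Bidder 1 against Aggressive: payoffs 7, 4, 3 → best response Aggressive.
Bidder 2 against Aggressive: payoffs 4, 3, 9 → best response Aggressive.
Bidder 2 against Jump: payoffs 4, 9, 2 → best response Honest.
Bidder 2 against Snipe: payoffs 1, 0, 7 → best response Aggressive.
Mutual best responses: (Aggressive, Aggressive).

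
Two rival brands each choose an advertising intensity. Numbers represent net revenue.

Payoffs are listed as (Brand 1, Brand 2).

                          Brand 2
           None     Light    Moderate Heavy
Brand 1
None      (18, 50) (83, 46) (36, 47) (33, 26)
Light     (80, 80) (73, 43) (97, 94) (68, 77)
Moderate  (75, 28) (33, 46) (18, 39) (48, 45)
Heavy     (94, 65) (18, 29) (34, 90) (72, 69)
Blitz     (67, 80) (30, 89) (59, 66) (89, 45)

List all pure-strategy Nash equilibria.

Brand 1 against None: payoffs 18, 80, 75, 94, 67 → best response Heavy.
Brand 1 against Light: payoffs 83, 73, 33, 18, 30 → best response None.
Brand 1 against Moderate: payoffs 36, 97, 18, 34, 59 → best response Light.
Brand 1 against Heavy: payoffs 33, 68, 48, 72, 89 → best response Blitz.
Brand 2 against None: payoffs 50, 46, 47, 26 → best response None.
Brand 2 against Light: payoffs 80, 43, 94, 77 → best response Moderate.
Brand 2 against Moderate: payoffs 28, 46, 39, 45 → best response Light.
Brand 2 against Heavy: payoffs 65, 29, 90, 69 → best response Moderate.
Brand 2 against Blitz: payoffs 80, 89, 66, 45 → best response Light.
Mutual best responses: (Light, Moderate).

Pure NE: (Light, Moderate)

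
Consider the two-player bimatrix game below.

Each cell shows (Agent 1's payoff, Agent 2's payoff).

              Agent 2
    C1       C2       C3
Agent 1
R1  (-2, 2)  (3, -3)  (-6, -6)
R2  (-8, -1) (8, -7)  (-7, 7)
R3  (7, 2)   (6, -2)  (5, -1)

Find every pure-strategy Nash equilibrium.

Pure NE: (R3, C1)

(R1, C1): Agent 1 can switch to R3 (-2 → 7). Not NE.
(R1, C2): Agent 1 can switch to R2 (3 → 8). Not NE.
(R1, C3): Agent 1 can switch to R3 (-6 → 5). Not NE.
(R2, C1): Agent 1 can switch to R1 (-8 → -2). Not NE.
(R2, C2): Agent 2 can switch to C1 (-7 → -1). Not NE.
(R2, C3): Agent 1 can switch to R1 (-7 → -6). Not NE.
(R3, C1): Agent 1 gets 7, best alternative -2; Agent 2 gets 2, best alternative -1. No profitable deviation — NE.
(R3, C2): Agent 1 can switch to R2 (6 → 8). Not NE.
(R3, C3): Agent 2 can switch to C1 (-1 → 2). Not NE.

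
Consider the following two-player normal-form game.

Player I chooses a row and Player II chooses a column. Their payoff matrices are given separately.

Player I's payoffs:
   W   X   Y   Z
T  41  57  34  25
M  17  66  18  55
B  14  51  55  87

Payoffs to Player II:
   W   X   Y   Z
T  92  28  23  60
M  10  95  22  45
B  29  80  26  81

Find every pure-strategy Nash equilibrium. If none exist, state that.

For each strategy profile, look for a profitable unilateral deviation.
(T, W): Player I gets 41, best alternative 17; Player II gets 92, best alternative 60. No profitable deviation — NE.
(T, X): Player I can switch to M (57 → 66). Not NE.
(T, Y): Player I can switch to B (34 → 55). Not NE.
(T, Z): Player I can switch to M (25 → 55). Not NE.
(M, W): Player I can switch to T (17 → 41). Not NE.
(M, X): Player I gets 66, best alternative 57; Player II gets 95, best alternative 45. No profitable deviation — NE.
(M, Y): Player I can switch to T (18 → 34). Not NE.
(M, Z): Player I can switch to B (55 → 87). Not NE.
(B, W): Player I can switch to T (14 → 41). Not NE.
(B, X): Player I can switch to T (51 → 57). Not NE.
(B, Y): Player II can switch to W (26 → 29). Not NE.
(B, Z): Player I gets 87, best alternative 55; Player II gets 81, best alternative 80. No profitable deviation — NE.

(T, W) and (M, X) and (B, Z)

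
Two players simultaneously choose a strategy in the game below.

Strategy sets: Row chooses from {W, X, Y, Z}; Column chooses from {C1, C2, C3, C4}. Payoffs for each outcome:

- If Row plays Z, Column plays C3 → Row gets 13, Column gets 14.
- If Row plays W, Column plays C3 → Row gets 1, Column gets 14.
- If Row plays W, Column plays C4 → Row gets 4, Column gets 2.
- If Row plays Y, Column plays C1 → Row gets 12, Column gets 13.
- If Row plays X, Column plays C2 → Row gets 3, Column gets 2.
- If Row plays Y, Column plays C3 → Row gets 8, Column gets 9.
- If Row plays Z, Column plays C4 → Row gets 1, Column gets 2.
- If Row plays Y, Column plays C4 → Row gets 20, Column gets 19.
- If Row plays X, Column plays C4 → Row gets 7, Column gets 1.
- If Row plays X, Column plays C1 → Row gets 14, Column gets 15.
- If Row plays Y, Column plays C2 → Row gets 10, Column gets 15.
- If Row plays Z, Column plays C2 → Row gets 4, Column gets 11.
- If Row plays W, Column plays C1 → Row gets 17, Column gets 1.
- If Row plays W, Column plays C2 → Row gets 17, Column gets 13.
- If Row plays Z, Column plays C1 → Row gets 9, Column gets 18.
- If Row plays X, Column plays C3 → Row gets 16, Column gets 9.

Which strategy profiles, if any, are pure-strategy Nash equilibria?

Pure NE: (Y, C4)

For each player, find the best response to each opponent profile; mutual best responses are the pure NE.
Row against C1: payoffs 17, 14, 12, 9 → best response W.
Row against C2: payoffs 17, 3, 10, 4 → best response W.
Row against C3: payoffs 1, 16, 8, 13 → best response X.
Row against C4: payoffs 4, 7, 20, 1 → best response Y.
Column against W: payoffs 1, 13, 14, 2 → best response C3.
Column against X: payoffs 15, 2, 9, 1 → best response C1.
Column against Y: payoffs 13, 15, 9, 19 → best response C4.
Column against Z: payoffs 18, 11, 14, 2 → best response C1.
Mutual best responses: (Y, C4).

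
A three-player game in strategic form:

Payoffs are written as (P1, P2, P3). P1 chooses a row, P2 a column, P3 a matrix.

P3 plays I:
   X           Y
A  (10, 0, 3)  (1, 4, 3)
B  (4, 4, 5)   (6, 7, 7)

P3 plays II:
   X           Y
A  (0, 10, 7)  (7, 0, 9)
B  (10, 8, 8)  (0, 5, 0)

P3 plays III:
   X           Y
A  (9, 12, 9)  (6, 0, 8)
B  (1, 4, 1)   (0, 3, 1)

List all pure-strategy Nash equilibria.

Pure-strategy Nash equilibria: (A, X, III); (B, X, II); (B, Y, I)

For each strategy profile, look for a profitable unilateral deviation.
(A, X, I): P2 can switch to Y (0 → 4). Not NE.
(A, X, II): P1 can switch to B (0 → 10). Not NE.
(A, X, III): P1 gets 9, best alternative 1; P2 gets 12, best alternative 0; P3 gets 9, best alternative 7. No profitable deviation — NE.
(A, Y, I): P1 can switch to B (1 → 6). Not NE.
(A, Y, II): P2 can switch to X (0 → 10). Not NE.
(A, Y, III): P2 can switch to X (0 → 12). Not NE.
(B, X, I): P1 can switch to A (4 → 10). Not NE.
(B, X, II): P1 gets 10, best alternative 0; P2 gets 8, best alternative 5; P3 gets 8, best alternative 5. No profitable deviation — NE.
(B, X, III): P1 can switch to A (1 → 9). Not NE.
(B, Y, I): P1 gets 6, best alternative 1; P2 gets 7, best alternative 4; P3 gets 7, best alternative 1. No profitable deviation — NE.
(B, Y, II): P1 can switch to A (0 → 7). Not NE.
(B, Y, III): P1 can switch to A (0 → 6). Not NE.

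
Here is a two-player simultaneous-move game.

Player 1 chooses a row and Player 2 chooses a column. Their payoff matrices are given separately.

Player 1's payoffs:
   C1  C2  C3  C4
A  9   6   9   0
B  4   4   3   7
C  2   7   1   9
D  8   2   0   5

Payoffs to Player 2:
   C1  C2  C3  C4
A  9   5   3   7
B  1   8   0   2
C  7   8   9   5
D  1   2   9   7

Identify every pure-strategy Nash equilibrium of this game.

Pure NE: (A, C1)

For each player, find the best response to each opponent profile; mutual best responses are the pure NE.
Player 1 against C1: payoffs 9, 4, 2, 8 → best response A.
Player 1 against C2: payoffs 6, 4, 7, 2 → best response C.
Player 1 against C3: payoffs 9, 3, 1, 0 → best response A.
Player 1 against C4: payoffs 0, 7, 9, 5 → best response C.
Player 2 against A: payoffs 9, 5, 3, 7 → best response C1.
Player 2 against B: payoffs 1, 8, 0, 2 → best response C2.
Player 2 against C: payoffs 7, 8, 9, 5 → best response C3.
Player 2 against D: payoffs 1, 2, 9, 7 → best response C3.
Mutual best responses: (A, C1).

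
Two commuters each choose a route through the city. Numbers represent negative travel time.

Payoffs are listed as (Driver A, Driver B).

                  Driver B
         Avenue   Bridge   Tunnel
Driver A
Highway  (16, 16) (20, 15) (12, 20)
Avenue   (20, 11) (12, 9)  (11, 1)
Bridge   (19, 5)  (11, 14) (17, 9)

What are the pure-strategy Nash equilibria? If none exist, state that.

The unique pure-strategy Nash equilibrium is (Avenue, Avenue).

Check each profile: it is a Nash equilibrium iff no player can strictly gain by switching unilaterally.
(Highway, Avenue): Driver A can switch to Avenue (16 → 20). Not NE.
(Highway, Bridge): Driver B can switch to Avenue (15 → 16). Not NE.
(Highway, Tunnel): Driver A can switch to Bridge (12 → 17). Not NE.
(Avenue, Avenue): Driver A gets 20, best alternative 19; Driver B gets 11, best alternative 9. No profitable deviation — NE.
(Avenue, Bridge): Driver A can switch to Highway (12 → 20). Not NE.
(Avenue, Tunnel): Driver A can switch to Highway (11 → 12). Not NE.
(Bridge, Avenue): Driver A can switch to Avenue (19 → 20). Not NE.
(Bridge, Bridge): Driver A can switch to Highway (11 → 20). Not NE.
(Bridge, Tunnel): Driver B can switch to Bridge (9 → 14). Not NE.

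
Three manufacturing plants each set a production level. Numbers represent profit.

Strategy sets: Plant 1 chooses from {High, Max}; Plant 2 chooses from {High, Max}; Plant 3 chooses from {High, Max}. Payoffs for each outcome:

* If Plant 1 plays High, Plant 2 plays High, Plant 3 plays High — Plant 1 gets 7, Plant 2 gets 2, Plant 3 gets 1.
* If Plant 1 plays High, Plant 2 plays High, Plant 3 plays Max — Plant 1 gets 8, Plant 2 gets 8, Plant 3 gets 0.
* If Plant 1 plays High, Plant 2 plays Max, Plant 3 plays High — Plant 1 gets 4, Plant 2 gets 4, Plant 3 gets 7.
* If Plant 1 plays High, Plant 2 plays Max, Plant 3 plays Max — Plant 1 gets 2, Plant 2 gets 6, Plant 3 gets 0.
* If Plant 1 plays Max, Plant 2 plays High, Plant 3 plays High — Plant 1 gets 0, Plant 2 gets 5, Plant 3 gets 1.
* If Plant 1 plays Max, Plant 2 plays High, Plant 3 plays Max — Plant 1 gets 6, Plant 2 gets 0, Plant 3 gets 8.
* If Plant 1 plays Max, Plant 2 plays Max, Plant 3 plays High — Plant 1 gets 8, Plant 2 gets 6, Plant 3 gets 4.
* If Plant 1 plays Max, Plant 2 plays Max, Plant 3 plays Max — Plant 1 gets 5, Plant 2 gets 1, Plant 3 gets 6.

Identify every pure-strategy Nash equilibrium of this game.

(High, High, High): Plant 2 can switch to Max (2 → 4). Not NE.
(High, High, Max): Plant 3 can switch to High (0 → 1). Not NE.
(High, Max, High): Plant 1 can switch to Max (4 → 8). Not NE.
(High, Max, Max): Plant 1 can switch to Max (2 → 5). Not NE.
(Max, High, High): Plant 1 can switch to High (0 → 7). Not NE.
(Max, High, Max): Plant 1 can switch to High (6 → 8). Not NE.
(Max, Max, Max): Plant 1 gets 5, best alternative 2; Plant 2 gets 1, best alternative 0; Plant 3 gets 6, best alternative 4. No profitable deviation — NE.
(The remaining 1 profile has a profitable deviation by the same check.)

(Max, Max, Max)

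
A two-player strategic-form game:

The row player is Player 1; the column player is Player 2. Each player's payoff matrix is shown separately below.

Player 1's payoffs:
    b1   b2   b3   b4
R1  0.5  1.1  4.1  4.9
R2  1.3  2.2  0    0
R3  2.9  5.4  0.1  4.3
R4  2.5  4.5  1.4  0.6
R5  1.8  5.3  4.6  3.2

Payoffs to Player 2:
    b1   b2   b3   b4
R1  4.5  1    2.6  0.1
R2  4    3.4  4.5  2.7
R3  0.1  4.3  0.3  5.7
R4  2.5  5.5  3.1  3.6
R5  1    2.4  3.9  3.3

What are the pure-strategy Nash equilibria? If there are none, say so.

(R1, b1): Player 1 can switch to R2 (0.5 → 1.3). Not NE.
(R1, b2): Player 1 can switch to R2 (1.1 → 2.2). Not NE.
(R1, b3): Player 1 can switch to R5 (4.1 → 4.6). Not NE.
(R1, b4): Player 2 can switch to b1 (0.1 → 4.5). Not NE.
(R2, b1): Player 1 can switch to R3 (1.3 → 2.9). Not NE.
(R2, b2): Player 1 can switch to R3 (2.2 → 5.4). Not NE.
(R2, b3): Player 1 can switch to R1 (0 → 4.1). Not NE.
(R2, b4): Player 1 can switch to R1 (0 → 4.9). Not NE.
(R5, b3): Player 1 gets 4.6, best alternative 4.1; Player 2 gets 3.9, best alternative 3.3. No profitable deviation — NE.
(The remaining 11 profiles each have a profitable deviation by the same check.)

Pure NE: (R5, b3)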